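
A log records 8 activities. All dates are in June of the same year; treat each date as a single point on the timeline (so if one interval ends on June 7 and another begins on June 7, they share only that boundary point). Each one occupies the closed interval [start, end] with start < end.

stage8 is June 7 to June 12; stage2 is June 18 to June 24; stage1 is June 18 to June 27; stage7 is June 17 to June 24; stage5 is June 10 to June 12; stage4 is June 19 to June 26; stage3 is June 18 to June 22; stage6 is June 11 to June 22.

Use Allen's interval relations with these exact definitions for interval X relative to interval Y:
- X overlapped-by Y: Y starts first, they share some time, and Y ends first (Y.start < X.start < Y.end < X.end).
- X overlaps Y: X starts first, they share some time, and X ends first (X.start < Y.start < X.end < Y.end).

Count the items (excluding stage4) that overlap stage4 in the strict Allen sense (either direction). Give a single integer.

Target stage4 = [June 19, June 26].
stage1 [June 18, June 27] → contains → no.
stage2 [June 18, June 24] → overlaps → counts.
stage3 [June 18, June 22] → overlaps → counts.
stage5 [June 10, June 12] → before → no.
stage6 [June 11, June 22] → overlaps → counts.
stage7 [June 17, June 24] → overlaps → counts.
stage8 [June 7, June 12] → before → no.
Total: 4.

4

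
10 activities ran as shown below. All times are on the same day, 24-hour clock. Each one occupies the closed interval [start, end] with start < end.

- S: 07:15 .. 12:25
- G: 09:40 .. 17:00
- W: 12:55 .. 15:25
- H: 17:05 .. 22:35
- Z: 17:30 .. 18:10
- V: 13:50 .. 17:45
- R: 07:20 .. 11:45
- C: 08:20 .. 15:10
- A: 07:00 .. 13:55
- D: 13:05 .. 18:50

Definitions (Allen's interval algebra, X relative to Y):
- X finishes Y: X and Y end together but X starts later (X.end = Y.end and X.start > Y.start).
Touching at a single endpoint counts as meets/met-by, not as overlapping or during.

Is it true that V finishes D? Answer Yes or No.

V = [13:50, 17:45], D = [13:05, 18:50].
Actual relation of V to D: during.
Asked whether 'finishes' holds → No.

No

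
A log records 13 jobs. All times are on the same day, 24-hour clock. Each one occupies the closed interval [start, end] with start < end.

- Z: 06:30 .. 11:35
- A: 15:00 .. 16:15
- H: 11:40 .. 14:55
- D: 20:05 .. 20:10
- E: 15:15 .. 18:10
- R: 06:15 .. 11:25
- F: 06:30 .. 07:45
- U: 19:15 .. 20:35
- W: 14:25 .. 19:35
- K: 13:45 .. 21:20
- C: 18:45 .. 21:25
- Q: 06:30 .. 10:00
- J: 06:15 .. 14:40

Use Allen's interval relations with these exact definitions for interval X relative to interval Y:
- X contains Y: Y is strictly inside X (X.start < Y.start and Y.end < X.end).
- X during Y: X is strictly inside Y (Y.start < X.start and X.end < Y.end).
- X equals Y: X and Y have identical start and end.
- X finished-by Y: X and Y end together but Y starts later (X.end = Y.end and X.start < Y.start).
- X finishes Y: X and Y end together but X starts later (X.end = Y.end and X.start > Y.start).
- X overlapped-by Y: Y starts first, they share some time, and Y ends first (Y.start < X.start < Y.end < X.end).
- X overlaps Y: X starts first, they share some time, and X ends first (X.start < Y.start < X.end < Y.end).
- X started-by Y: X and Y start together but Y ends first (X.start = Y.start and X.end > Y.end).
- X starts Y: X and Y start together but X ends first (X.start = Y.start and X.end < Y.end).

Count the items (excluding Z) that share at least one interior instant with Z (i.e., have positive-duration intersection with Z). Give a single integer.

Target Z = [06:30, 11:35].
A [15:00, 16:15] → after → no.
C [18:45, 21:25] → after → no.
D [20:05, 20:10] → after → no.
E [15:15, 18:10] → after → no.
F [06:30, 07:45] → starts → counts.
H [11:40, 14:55] → after → no.
J [06:15, 14:40] → contains → counts.
K [13:45, 21:20] → after → no.
Q [06:30, 10:00] → starts → counts.
R [06:15, 11:25] → overlaps → counts.
U [19:15, 20:35] → after → no.
W [14:25, 19:35] → after → no.
Total: 4.

4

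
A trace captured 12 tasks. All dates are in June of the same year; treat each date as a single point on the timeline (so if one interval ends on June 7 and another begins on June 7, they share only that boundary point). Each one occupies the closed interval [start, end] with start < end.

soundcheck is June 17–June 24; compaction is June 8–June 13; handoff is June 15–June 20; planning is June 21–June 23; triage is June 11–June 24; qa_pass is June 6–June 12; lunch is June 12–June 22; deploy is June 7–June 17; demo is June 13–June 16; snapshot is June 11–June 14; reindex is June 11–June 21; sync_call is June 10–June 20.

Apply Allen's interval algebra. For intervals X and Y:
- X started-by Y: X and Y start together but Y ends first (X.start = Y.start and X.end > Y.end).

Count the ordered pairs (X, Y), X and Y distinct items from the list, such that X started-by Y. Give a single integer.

3

Checking all 132 ordered pairs for relation 'started-by'; matching pairs in alphabetical order:
(reindex, snapshot): reindex started-by snapshot ✓
(triage, reindex): triage started-by reindex ✓
(triage, snapshot): triage started-by snapshot ✓
Count: 3.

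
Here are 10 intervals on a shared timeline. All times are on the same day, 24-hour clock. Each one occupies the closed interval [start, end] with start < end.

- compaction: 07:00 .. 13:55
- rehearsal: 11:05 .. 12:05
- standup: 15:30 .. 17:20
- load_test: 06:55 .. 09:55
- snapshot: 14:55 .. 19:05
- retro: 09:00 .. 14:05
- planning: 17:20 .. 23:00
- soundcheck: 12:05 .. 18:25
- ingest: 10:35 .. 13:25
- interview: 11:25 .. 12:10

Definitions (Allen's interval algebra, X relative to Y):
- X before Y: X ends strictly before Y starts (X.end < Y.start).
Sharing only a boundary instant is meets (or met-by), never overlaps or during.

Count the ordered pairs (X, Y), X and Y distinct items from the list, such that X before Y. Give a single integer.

Checking all 90 ordered pairs for relation 'before'; matching pairs in alphabetical order:
(compaction, planning): compaction before planning ✓
(compaction, snapshot): compaction before snapshot ✓
(compaction, standup): compaction before standup ✓
(ingest, planning): ingest before planning ✓
(ingest, snapshot): ingest before snapshot ✓
(ingest, standup): ingest before standup ✓
(interview, planning): interview before planning ✓
(interview, snapshot): interview before snapshot ✓
(interview, standup): interview before standup ✓
(load_test, ingest): load_test before ingest ✓
(load_test, interview): load_test before interview ✓
(load_test, planning): load_test before planning ✓
(load_test, rehearsal): load_test before rehearsal ✓
(load_test, snapshot): load_test before snapshot ✓
(load_test, soundcheck): load_test before soundcheck ✓
(load_test, standup): load_test before standup ✓
(rehearsal, planning): rehearsal before planning ✓
(rehearsal, snapshot): rehearsal before snapshot ✓
(rehearsal, standup): rehearsal before standup ✓
(retro, planning): retro before planning ✓
(retro, snapshot): retro before snapshot ✓
(retro, standup): retro before standup ✓
Count: 22.

22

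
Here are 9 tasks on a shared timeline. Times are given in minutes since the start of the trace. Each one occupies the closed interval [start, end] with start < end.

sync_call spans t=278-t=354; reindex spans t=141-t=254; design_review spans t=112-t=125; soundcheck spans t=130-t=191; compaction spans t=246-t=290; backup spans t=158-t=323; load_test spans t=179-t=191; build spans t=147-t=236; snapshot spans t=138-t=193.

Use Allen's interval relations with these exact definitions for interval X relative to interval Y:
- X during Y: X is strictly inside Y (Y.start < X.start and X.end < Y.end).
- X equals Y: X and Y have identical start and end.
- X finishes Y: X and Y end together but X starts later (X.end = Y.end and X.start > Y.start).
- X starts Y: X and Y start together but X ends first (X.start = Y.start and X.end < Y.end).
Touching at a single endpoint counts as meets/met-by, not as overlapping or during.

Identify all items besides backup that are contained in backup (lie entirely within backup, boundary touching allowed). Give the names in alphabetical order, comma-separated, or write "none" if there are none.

compaction, load_test

Target backup = [t=158, t=323].
build [t=147, t=236] → overlaps → no.
compaction [t=246, t=290] → during → yes.
design_review [t=112, t=125] → before → no.
load_test [t=179, t=191] → during → yes.
reindex [t=141, t=254] → overlaps → no.
snapshot [t=138, t=193] → overlaps → no.
soundcheck [t=130, t=191] → overlaps → no.
sync_call [t=278, t=354] → overlapped-by → no.
Result: compaction, load_test.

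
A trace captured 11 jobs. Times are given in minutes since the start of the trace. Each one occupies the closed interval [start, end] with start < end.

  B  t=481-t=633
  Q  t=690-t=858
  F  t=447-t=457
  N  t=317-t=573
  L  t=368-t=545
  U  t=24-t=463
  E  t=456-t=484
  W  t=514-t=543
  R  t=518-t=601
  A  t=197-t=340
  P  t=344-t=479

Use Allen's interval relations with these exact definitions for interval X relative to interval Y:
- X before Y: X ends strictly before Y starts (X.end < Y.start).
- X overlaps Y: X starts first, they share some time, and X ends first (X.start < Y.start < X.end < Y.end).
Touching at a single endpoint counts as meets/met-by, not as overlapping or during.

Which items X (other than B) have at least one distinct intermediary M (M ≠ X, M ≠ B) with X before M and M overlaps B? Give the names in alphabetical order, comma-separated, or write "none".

A

Target B = [t=481, t=633].
Intermediaries M with M overlaps B: E, L, N.
Via E — items with X before E: A.
Via L — items with X before L: A.
Via N — items with X before N: none.
Union: A.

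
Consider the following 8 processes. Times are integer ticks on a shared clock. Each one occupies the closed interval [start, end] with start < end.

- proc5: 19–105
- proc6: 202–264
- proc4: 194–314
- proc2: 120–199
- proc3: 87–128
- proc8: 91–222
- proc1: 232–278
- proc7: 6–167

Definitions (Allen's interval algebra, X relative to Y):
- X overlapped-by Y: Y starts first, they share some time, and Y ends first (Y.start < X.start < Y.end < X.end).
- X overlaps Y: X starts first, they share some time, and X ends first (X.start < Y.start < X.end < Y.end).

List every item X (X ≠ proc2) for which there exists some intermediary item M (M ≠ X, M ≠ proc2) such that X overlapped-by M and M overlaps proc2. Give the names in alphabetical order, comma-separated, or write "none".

Target proc2 = [120, 199].
Intermediaries M with M overlaps proc2: proc3, proc7.
Via proc3 — items with X overlapped-by proc3: proc8.
Via proc7 — items with X overlapped-by proc7: proc8.
Union: proc8.

proc8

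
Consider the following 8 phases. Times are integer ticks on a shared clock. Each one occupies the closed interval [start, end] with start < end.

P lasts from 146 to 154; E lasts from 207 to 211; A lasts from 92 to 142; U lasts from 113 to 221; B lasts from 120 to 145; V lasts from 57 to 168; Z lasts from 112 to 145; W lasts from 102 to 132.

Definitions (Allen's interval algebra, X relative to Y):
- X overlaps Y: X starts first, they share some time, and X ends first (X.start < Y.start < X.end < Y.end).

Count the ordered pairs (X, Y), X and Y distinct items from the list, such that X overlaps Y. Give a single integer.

Checking all 56 ordered pairs for relation 'overlaps'; matching pairs in alphabetical order:
(A, B): A overlaps B ✓
(A, U): A overlaps U ✓
(A, Z): A overlaps Z ✓
(V, U): V overlaps U ✓
(W, B): W overlaps B ✓
(W, U): W overlaps U ✓
(W, Z): W overlaps Z ✓
(Z, U): Z overlaps U ✓
Count: 8.

8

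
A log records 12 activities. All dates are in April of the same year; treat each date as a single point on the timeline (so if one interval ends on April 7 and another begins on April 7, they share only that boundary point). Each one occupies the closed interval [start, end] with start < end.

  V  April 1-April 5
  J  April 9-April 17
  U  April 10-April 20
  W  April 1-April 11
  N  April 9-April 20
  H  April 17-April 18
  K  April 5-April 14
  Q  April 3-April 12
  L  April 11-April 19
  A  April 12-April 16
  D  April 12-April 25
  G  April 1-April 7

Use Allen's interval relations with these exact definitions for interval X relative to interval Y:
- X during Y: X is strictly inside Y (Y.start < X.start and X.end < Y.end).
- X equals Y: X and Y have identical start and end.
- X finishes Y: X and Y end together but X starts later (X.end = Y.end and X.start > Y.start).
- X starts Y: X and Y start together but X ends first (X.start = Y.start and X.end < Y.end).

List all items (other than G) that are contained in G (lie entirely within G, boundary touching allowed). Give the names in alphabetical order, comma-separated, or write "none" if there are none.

V

Target G = [April 1, April 7].
A [April 12, April 16] → after → no.
D [April 12, April 25] → after → no.
H [April 17, April 18] → after → no.
J [April 9, April 17] → after → no.
K [April 5, April 14] → overlapped-by → no.
L [April 11, April 19] → after → no.
N [April 9, April 20] → after → no.
Q [April 3, April 12] → overlapped-by → no.
U [April 10, April 20] → after → no.
V [April 1, April 5] → starts → yes.
W [April 1, April 11] → started-by → no.
Result: V.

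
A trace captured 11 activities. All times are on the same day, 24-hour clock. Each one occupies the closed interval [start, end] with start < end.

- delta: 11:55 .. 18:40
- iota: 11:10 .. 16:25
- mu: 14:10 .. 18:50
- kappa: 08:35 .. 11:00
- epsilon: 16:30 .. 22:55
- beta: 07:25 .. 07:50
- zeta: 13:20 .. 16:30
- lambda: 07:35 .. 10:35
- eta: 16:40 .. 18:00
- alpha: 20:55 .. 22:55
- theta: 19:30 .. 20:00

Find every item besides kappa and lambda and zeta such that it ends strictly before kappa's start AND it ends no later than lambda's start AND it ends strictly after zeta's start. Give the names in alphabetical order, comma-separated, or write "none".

Conditions: its end is strictly before kappa's start (X.end < 08:35) AND its end is no later than lambda's start (X.end <= 07:35) AND its end is strictly after zeta's start (X.end > 13:20).
alpha: end 22:55 < 08:35? ✗; end 22:55 <= 07:35? ✗; end 22:55 > 13:20? ✓ → no.
beta: end 07:50 < 08:35? ✓; end 07:50 <= 07:35? ✗; end 07:50 > 13:20? ✗ → no.
delta: end 18:40 < 08:35? ✗; end 18:40 <= 07:35? ✗; end 18:40 > 13:20? ✓ → no.
epsilon: end 22:55 < 08:35? ✗; end 22:55 <= 07:35? ✗; end 22:55 > 13:20? ✓ → no.
eta: end 18:00 < 08:35? ✗; end 18:00 <= 07:35? ✗; end 18:00 > 13:20? ✓ → no.
iota: end 16:25 < 08:35? ✗; end 16:25 <= 07:35? ✗; end 16:25 > 13:20? ✓ → no.
mu: end 18:50 < 08:35? ✗; end 18:50 <= 07:35? ✗; end 18:50 > 13:20? ✓ → no.
theta: end 20:00 < 08:35? ✗; end 20:00 <= 07:35? ✗; end 20:00 > 13:20? ✓ → no.
Result: none.

none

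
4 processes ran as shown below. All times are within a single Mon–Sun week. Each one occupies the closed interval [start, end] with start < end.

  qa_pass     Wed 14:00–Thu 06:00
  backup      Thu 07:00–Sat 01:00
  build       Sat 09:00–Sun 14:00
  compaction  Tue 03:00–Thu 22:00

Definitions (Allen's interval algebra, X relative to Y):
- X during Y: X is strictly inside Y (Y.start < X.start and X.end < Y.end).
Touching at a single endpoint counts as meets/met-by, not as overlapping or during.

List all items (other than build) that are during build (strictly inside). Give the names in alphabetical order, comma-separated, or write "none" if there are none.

Target build = [Sat 09:00, Sun 14:00].
backup [Thu 07:00, Sat 01:00] → before → no.
compaction [Tue 03:00, Thu 22:00] → before → no.
qa_pass [Wed 14:00, Thu 06:00] → before → no.
Result: none.

none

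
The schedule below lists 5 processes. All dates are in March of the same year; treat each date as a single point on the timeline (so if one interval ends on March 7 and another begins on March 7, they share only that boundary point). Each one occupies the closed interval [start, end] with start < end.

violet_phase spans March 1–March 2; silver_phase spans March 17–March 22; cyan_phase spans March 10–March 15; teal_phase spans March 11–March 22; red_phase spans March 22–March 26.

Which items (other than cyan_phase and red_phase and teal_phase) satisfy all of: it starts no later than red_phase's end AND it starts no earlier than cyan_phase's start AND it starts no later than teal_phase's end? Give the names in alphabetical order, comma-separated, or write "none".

Conditions: its start is no later than red_phase's end (X.start <= March 26) AND its start is no earlier than cyan_phase's start (X.start >= March 10) AND its start is no later than teal_phase's end (X.start <= March 22).
silver_phase: start March 17 <= March 26? ✓; start March 17 >= March 10? ✓; start March 17 <= March 22? ✓ → yes.
violet_phase: start March 1 <= March 26? ✓; start March 1 >= March 10? ✗; start March 1 <= March 22? ✓ → no.
Result: silver_phase.

silver_phase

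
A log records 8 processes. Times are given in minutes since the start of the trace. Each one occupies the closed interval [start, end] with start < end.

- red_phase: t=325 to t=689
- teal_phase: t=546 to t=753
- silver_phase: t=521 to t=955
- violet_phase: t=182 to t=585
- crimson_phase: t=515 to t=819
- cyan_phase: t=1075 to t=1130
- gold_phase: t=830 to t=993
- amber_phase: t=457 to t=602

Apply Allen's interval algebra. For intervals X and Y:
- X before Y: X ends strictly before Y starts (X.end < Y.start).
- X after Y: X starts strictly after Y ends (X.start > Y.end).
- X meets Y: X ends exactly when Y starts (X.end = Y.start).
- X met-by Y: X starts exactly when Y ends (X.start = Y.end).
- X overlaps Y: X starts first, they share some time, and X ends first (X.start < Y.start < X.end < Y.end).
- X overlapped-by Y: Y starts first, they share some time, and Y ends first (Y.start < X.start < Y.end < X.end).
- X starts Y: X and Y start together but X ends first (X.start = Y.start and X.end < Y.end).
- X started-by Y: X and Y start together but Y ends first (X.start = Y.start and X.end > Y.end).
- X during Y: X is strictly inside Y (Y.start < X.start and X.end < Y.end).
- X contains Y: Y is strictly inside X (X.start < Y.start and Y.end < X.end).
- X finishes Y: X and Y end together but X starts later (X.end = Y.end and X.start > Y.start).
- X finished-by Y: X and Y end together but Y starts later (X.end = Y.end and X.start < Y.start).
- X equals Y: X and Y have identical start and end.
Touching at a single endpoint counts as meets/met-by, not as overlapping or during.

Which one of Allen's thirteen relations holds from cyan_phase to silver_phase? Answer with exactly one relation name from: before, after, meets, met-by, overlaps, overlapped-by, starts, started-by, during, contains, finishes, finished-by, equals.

cyan_phase = [t=1075, t=1130]; silver_phase = [t=521, t=955].
Compare endpoints: cyan_phase.start > silver_phase.start, cyan_phase.start > silver_phase.end, cyan_phase.end > silver_phase.start, cyan_phase.end > silver_phase.end.
That pattern is 'after'.

after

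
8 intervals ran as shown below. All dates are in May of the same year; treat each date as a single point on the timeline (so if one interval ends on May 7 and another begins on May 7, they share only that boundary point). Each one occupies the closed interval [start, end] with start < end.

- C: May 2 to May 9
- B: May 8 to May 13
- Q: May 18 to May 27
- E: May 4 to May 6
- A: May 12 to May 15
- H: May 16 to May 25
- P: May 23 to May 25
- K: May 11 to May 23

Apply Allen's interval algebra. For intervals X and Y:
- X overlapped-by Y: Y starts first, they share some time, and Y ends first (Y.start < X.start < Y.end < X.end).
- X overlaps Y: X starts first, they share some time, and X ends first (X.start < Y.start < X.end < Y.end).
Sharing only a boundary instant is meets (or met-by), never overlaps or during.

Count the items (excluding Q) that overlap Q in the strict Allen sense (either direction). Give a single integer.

2

Target Q = [May 18, May 27].
A [May 12, May 15] → before → no.
B [May 8, May 13] → before → no.
C [May 2, May 9] → before → no.
E [May 4, May 6] → before → no.
H [May 16, May 25] → overlaps → counts.
K [May 11, May 23] → overlaps → counts.
P [May 23, May 25] → during → no.
Total: 2.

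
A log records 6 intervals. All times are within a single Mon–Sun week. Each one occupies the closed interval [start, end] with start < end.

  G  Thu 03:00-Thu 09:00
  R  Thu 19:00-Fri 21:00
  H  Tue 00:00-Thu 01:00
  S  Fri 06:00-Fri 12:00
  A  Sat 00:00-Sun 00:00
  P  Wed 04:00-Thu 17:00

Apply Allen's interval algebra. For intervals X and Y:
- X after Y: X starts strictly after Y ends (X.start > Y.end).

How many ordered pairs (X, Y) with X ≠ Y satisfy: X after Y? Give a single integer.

12

Checking all 30 ordered pairs for relation 'after'; matching pairs in alphabetical order:
(A, G): A after G ✓
(A, H): A after H ✓
(A, P): A after P ✓
(A, R): A after R ✓
(A, S): A after S ✓
(G, H): G after H ✓
(R, G): R after G ✓
(R, H): R after H ✓
(R, P): R after P ✓
(S, G): S after G ✓
(S, H): S after H ✓
(S, P): S after P ✓
Count: 12.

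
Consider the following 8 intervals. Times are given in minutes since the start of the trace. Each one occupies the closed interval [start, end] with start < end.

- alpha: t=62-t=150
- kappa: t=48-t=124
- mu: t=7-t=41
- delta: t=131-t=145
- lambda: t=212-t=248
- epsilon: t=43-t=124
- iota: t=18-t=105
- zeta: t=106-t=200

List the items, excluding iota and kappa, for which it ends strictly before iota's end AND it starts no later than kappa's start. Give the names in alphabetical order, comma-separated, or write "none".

mu

Conditions: its end is strictly before iota's end (X.end < t=105) AND its start is no later than kappa's start (X.start <= t=48).
alpha: end t=150 < t=105? ✗; start t=62 <= t=48? ✗ → no.
delta: end t=145 < t=105? ✗; start t=131 <= t=48? ✗ → no.
epsilon: end t=124 < t=105? ✗; start t=43 <= t=48? ✓ → no.
lambda: end t=248 < t=105? ✗; start t=212 <= t=48? ✗ → no.
mu: end t=41 < t=105? ✓; start t=7 <= t=48? ✓ → yes.
zeta: end t=200 < t=105? ✗; start t=106 <= t=48? ✗ → no.
Result: mu.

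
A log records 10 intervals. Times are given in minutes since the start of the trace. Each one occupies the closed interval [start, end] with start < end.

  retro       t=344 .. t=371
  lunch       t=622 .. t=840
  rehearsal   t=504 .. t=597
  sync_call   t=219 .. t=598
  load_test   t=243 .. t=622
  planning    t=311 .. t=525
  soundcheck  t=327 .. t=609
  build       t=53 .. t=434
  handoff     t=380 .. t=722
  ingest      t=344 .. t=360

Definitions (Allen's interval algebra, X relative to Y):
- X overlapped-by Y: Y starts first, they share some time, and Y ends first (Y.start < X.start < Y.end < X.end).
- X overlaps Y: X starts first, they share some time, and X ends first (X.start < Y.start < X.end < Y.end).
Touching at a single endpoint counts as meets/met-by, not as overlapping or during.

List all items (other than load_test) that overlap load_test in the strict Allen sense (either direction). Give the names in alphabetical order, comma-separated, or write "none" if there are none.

Target load_test = [t=243, t=622].
build [t=53, t=434] → overlaps → yes.
handoff [t=380, t=722] → overlapped-by → yes.
ingest [t=344, t=360] → during → no.
lunch [t=622, t=840] → met-by → no.
planning [t=311, t=525] → during → no.
rehearsal [t=504, t=597] → during → no.
retro [t=344, t=371] → during → no.
soundcheck [t=327, t=609] → during → no.
sync_call [t=219, t=598] → overlaps → yes.
Result: build, handoff, sync_call.

build, handoff, sync_call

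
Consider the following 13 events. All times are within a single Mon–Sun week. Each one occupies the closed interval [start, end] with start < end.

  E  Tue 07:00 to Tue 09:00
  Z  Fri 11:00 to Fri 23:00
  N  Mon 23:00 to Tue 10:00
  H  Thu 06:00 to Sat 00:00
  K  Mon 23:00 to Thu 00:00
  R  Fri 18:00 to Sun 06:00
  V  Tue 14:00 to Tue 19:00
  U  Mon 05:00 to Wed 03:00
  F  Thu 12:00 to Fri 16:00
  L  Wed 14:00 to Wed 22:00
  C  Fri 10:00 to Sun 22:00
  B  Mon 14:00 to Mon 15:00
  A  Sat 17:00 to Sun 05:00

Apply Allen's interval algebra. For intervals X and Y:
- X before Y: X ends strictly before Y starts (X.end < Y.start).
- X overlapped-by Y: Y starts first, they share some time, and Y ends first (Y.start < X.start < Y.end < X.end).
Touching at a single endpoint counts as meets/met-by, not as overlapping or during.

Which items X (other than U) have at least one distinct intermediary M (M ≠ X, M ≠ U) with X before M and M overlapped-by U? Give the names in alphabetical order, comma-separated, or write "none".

Target U = [Mon 05:00, Wed 03:00].
Intermediaries M with M overlapped-by U: K.
Via K — items with X before K: B.
Union: B.

B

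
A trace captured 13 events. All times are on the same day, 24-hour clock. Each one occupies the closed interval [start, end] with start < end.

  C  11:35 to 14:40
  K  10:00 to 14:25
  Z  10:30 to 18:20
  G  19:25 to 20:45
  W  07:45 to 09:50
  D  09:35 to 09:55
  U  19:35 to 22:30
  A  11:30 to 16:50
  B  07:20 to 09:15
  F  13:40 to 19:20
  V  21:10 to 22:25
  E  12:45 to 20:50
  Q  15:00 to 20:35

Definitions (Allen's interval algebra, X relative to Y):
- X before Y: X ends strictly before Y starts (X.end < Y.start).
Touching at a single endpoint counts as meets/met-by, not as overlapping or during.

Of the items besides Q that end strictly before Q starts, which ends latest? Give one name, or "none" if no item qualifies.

Target Q = [15:00, 20:35].
A [11:30, 16:50] → overlaps → excluded.
B [07:20, 09:15] → before → candidate.
C [11:35, 14:40] → before → candidate.
D [09:35, 09:55] → before → candidate.
E [12:45, 20:50] → contains → excluded.
F [13:40, 19:20] → overlaps → excluded.
G [19:25, 20:45] → overlapped-by → excluded.
K [10:00, 14:25] → before → candidate.
U [19:35, 22:30] → overlapped-by → excluded.
V [21:10, 22:25] → after → excluded.
W [07:45, 09:50] → before → candidate.
Z [10:30, 18:20] → overlaps → excluded.
Among candidates, latest end is 14:40 → C.

C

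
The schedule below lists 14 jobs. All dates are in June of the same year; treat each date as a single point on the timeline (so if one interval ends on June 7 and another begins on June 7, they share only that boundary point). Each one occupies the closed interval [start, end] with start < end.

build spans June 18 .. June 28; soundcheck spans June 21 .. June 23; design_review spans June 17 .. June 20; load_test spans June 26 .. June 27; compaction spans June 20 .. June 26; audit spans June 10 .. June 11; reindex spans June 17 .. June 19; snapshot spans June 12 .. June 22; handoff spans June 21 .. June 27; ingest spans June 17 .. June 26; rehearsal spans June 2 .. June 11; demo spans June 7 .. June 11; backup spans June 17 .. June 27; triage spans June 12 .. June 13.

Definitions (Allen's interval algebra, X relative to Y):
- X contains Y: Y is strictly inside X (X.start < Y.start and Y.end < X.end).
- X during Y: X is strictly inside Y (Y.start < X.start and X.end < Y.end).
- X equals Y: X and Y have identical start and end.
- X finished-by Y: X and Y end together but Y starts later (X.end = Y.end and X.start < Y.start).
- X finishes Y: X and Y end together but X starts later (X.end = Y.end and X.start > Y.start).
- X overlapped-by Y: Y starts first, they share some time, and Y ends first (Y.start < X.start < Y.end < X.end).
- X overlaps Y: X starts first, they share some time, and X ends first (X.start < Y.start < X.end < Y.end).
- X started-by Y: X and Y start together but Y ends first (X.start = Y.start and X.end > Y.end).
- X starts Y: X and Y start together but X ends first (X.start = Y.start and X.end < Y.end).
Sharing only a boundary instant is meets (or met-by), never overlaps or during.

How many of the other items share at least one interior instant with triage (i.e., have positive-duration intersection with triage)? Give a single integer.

Target triage = [June 12, June 13].
audit [June 10, June 11] → before → no.
backup [June 17, June 27] → after → no.
build [June 18, June 28] → after → no.
compaction [June 20, June 26] → after → no.
demo [June 7, June 11] → before → no.
design_review [June 17, June 20] → after → no.
handoff [June 21, June 27] → after → no.
ingest [June 17, June 26] → after → no.
load_test [June 26, June 27] → after → no.
rehearsal [June 2, June 11] → before → no.
reindex [June 17, June 19] → after → no.
snapshot [June 12, June 22] → started-by → counts.
soundcheck [June 21, June 23] → after → no.
Total: 1.

1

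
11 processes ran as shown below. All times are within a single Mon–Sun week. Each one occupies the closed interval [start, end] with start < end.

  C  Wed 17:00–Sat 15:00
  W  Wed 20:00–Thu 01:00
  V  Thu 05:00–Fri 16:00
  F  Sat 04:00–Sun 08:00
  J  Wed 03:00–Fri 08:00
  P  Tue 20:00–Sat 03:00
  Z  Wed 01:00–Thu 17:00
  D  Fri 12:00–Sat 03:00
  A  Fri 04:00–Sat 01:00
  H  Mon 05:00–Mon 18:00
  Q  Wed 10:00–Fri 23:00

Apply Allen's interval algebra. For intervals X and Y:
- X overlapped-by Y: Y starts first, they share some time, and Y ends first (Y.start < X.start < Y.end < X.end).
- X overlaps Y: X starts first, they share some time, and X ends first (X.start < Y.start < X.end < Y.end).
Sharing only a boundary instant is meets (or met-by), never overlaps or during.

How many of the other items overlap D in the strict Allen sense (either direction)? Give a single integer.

Target D = [Fri 12:00, Sat 03:00].
A [Fri 04:00, Sat 01:00] → overlaps → counts.
C [Wed 17:00, Sat 15:00] → contains → no.
F [Sat 04:00, Sun 08:00] → after → no.
H [Mon 05:00, Mon 18:00] → before → no.
J [Wed 03:00, Fri 08:00] → before → no.
P [Tue 20:00, Sat 03:00] → finished-by → no.
Q [Wed 10:00, Fri 23:00] → overlaps → counts.
V [Thu 05:00, Fri 16:00] → overlaps → counts.
W [Wed 20:00, Thu 01:00] → before → no.
Z [Wed 01:00, Thu 17:00] → before → no.
Total: 3.

3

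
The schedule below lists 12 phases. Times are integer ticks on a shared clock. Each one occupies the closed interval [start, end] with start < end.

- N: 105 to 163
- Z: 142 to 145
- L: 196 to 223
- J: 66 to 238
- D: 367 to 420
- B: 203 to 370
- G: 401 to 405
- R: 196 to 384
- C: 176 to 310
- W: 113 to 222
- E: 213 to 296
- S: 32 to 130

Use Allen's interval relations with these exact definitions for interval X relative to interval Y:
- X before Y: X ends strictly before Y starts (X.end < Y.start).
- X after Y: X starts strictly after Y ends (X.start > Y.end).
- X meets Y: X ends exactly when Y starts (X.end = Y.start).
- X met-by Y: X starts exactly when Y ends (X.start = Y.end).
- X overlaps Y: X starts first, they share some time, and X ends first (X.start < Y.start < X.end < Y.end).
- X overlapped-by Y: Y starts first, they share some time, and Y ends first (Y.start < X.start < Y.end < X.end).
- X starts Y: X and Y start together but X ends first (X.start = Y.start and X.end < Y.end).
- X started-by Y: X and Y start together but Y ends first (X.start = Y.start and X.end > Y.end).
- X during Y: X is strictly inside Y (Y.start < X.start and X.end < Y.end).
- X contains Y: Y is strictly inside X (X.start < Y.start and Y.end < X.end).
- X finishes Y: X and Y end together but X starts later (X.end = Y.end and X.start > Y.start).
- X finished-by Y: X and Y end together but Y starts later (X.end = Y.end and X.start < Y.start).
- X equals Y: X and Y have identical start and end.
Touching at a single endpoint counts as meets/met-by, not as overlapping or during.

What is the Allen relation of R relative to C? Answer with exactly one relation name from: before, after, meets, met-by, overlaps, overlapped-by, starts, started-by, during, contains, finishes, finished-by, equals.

overlapped-by

R = [196, 384]; C = [176, 310].
Compare endpoints: R.start > C.start, R.start < C.end, R.end > C.start, R.end > C.end.
That pattern is 'overlapped-by'.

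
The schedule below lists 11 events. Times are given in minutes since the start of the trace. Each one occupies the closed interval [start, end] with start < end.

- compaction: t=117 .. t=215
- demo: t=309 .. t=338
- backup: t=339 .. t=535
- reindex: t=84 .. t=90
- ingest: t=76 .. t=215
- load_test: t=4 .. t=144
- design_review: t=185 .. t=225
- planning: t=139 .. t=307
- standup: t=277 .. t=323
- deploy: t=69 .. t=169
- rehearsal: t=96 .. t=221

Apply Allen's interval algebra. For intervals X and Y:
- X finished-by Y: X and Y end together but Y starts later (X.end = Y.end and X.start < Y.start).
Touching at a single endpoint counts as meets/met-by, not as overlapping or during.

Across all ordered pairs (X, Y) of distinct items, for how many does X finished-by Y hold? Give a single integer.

Checking all 110 ordered pairs for relation 'finished-by'; matching pairs in alphabetical order:
(ingest, compaction): ingest finished-by compaction ✓
Count: 1.

1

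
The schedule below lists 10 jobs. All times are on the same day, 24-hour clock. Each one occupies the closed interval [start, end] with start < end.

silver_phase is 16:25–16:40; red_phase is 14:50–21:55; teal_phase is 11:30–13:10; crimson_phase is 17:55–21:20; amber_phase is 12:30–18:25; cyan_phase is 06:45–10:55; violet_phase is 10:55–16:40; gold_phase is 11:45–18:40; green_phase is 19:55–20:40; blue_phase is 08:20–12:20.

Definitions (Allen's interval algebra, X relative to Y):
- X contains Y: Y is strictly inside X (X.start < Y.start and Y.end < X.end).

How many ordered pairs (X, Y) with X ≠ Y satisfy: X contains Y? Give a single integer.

8

Checking all 90 ordered pairs for relation 'contains'; matching pairs in alphabetical order:
(amber_phase, silver_phase): amber_phase contains silver_phase ✓
(crimson_phase, green_phase): crimson_phase contains green_phase ✓
(gold_phase, amber_phase): gold_phase contains amber_phase ✓
(gold_phase, silver_phase): gold_phase contains silver_phase ✓
(red_phase, crimson_phase): red_phase contains crimson_phase ✓
(red_phase, green_phase): red_phase contains green_phase ✓
(red_phase, silver_phase): red_phase contains silver_phase ✓
(violet_phase, teal_phase): violet_phase contains teal_phase ✓
Count: 8.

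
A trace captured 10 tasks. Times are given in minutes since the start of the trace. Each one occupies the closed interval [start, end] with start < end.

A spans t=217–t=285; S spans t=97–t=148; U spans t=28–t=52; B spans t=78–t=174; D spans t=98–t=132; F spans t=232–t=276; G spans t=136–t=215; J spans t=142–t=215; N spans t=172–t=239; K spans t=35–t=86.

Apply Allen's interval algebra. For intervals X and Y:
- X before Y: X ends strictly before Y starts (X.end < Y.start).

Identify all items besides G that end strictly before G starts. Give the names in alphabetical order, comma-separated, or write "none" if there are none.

Target G = [t=136, t=215].
A [t=217, t=285] → after → no.
B [t=78, t=174] → overlaps → no.
D [t=98, t=132] → before → yes.
F [t=232, t=276] → after → no.
J [t=142, t=215] → finishes → no.
K [t=35, t=86] → before → yes.
N [t=172, t=239] → overlapped-by → no.
S [t=97, t=148] → overlaps → no.
U [t=28, t=52] → before → yes.
Result: D, K, U.

D, K, U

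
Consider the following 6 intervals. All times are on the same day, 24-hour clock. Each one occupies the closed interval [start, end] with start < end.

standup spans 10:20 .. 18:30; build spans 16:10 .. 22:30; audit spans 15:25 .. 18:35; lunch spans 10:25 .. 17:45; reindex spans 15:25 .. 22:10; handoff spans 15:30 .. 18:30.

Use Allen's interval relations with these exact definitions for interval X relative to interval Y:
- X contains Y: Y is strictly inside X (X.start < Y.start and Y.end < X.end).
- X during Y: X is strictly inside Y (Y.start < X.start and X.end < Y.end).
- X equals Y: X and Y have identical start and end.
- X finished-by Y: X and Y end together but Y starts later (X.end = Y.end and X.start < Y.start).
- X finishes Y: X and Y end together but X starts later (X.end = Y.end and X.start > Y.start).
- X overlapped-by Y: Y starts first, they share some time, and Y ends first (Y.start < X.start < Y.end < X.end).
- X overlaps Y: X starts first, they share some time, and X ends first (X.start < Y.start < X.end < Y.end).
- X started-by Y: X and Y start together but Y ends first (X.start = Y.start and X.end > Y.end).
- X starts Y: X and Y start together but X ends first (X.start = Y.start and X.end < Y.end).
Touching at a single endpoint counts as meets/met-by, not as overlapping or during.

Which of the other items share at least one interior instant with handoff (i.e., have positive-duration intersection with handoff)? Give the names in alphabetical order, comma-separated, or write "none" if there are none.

audit, build, lunch, reindex, standup

Target handoff = [15:30, 18:30].
audit [15:25, 18:35] → contains → yes.
build [16:10, 22:30] → overlapped-by → yes.
lunch [10:25, 17:45] → overlaps → yes.
reindex [15:25, 22:10] → contains → yes.
standup [10:20, 18:30] → finished-by → yes.
Result: audit, build, lunch, reindex, standup.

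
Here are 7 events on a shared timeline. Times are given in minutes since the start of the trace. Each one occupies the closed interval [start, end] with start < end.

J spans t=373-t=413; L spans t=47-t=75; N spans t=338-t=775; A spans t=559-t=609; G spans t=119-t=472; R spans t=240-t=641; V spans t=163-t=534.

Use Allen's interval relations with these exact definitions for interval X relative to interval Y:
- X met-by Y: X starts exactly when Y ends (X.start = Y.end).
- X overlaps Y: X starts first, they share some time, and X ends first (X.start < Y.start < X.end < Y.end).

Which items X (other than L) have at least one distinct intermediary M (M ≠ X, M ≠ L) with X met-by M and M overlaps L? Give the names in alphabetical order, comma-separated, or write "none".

none

Target L = [t=47, t=75].
Intermediaries M with M overlaps L: none.
Union: none.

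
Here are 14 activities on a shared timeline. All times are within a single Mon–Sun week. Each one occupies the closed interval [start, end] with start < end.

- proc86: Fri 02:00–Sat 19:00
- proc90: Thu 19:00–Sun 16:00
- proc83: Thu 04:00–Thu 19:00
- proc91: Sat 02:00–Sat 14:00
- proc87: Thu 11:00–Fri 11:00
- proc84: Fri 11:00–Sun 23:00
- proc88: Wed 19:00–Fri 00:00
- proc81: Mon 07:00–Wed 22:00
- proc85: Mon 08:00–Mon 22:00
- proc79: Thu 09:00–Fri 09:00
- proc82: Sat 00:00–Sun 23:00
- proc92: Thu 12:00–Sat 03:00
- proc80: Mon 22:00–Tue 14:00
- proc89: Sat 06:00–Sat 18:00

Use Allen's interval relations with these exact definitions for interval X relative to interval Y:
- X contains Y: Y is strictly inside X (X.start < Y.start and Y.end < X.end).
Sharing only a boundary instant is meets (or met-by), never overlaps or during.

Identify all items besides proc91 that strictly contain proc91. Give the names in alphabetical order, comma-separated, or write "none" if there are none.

proc82, proc84, proc86, proc90

Target proc91 = [Sat 02:00, Sat 14:00].
proc79 [Thu 09:00, Fri 09:00] → before → no.
proc80 [Mon 22:00, Tue 14:00] → before → no.
proc81 [Mon 07:00, Wed 22:00] → before → no.
proc82 [Sat 00:00, Sun 23:00] → contains → yes.
proc83 [Thu 04:00, Thu 19:00] → before → no.
proc84 [Fri 11:00, Sun 23:00] → contains → yes.
proc85 [Mon 08:00, Mon 22:00] → before → no.
proc86 [Fri 02:00, Sat 19:00] → contains → yes.
proc87 [Thu 11:00, Fri 11:00] → before → no.
proc88 [Wed 19:00, Fri 00:00] → before → no.
proc89 [Sat 06:00, Sat 18:00] → overlapped-by → no.
proc90 [Thu 19:00, Sun 16:00] → contains → yes.
proc92 [Thu 12:00, Sat 03:00] → overlaps → no.
Result: proc82, proc84, proc86, proc90.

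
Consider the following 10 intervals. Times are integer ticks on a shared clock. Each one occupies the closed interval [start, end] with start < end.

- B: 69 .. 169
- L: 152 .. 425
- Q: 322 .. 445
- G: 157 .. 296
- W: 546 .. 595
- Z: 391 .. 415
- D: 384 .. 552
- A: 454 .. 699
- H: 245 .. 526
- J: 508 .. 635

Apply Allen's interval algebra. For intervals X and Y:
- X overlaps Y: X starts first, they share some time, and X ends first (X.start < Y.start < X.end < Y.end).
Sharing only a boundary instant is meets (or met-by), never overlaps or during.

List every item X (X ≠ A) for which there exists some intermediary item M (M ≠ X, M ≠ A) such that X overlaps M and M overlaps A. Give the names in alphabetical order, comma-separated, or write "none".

G, H, L, Q

Target A = [454, 699].
Intermediaries M with M overlaps A: D, H.
Via D — items with X overlaps D: H, L, Q.
Via H — items with X overlaps H: G, L.
Union: G, H, L, Q.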